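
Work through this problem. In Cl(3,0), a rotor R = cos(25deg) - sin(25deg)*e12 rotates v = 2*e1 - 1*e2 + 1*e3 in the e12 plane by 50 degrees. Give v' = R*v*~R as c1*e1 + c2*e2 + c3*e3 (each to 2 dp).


Rotor R = cos(25deg) - sin(25deg)*e12
Rotation angle theta = 2 * 25 = 50 degrees in the e12 plane (e1 -> e2).
The component perpendicular to the plane (e3) is invariant: v'_3 = v3 = 1.00
cos(50deg) = 0.6428, sin(50deg) = 0.7660
v'_1 = v1*cos(theta) - v2*sin(theta) = 2*0.6428 - (-1)*0.7660 = 2.05
v'_2 = v1*sin(theta) + v2*cos(theta) = 2*0.7660 + (-1)*0.6428 = 0.89
v' = 2.05*e1 + 0.89*e2 + 1.00*e3


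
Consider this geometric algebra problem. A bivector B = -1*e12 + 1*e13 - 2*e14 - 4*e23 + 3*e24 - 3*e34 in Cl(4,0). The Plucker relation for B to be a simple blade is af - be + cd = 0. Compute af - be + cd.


Plucker relation: af - be + cd
a*f = (-1)*(-3) = 3
b*e = 1*3 = 3
c*d = (-2)*(-4) = 8
af - be + cd = 3 - 3 + 8
= 8


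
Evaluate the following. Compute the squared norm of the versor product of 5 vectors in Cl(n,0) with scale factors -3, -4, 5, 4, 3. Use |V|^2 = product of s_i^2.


Each vector v_i has |v_i|^2 = s_i^2
Squared scales: (-3)^2 = 9, (-4)^2 = 16, 5^2 = 25, 4^2 = 16, 3^2 = 9
|V|^2 = 9 * 16 * 25 * 16 * 9
= 518400


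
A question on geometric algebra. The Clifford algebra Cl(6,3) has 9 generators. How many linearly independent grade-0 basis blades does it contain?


Number of grade-k basis blades in Cl(p,q) with n = p + q is C(n, k).
n = 6 + 3 = 9
C(9, 0) = 9! / (0! * 9!)
= 362880 / (1 * 362880)
= 1


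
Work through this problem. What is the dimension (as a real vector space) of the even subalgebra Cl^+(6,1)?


Even subalgebra dimension = 2^(n-1)
n = 6 + 1 = 7
2^(7 - 1) = 2^6 = 64
Verification: sum of C(7,k) for even k = 1 + 21 + 35 + 7 = 64
Result = 64


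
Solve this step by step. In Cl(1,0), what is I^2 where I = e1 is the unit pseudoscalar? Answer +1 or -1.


The pseudoscalar I = e1...e_n (product of all n generators) of Cl(p,q) satisfies I^2 = (-1)^(q + n(n-1)/2).
p = 1, q = 0, n = p + q = 1
n(n-1)/2 = 1 * 0 / 2 = 0
Exponent = q + n(n-1)/2 = 0 + 0 = 0
I^2 = (-1)^0 = +1


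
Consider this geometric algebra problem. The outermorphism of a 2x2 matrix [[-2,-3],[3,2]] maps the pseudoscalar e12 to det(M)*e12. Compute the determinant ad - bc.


The outermorphism of a linear map f sends e1^e2 to f(e1)^f(e2).
f(e1) = -2*e1 + 3*e2
f(e2) = -3*e1 + 2*e2
f(e1) ^ f(e2) = (-2*e1 + 3*e2) ^ (-3*e1 + 2*e2)
= (-2)*2*e12 + 3*(-3)*e21
= (-4 - (-9))*e12
= 5*e12
Coefficient = 5


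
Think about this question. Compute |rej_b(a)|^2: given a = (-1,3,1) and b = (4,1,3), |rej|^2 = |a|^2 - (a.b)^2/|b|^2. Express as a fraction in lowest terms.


|a|^2 = (-1)^2 + 3^2 + 1^2 = 11
|b|^2 = 4^2 + 1^2 + 3^2 = 26
a . b = (-1)*4 + 3*1 + 1*3 = 2
(a.b)^2 = 2^2 = 4
|rej|^2 = 11 - 4/26
= (286 - 4)/26
= 282/26
In lowest terms: 141/13


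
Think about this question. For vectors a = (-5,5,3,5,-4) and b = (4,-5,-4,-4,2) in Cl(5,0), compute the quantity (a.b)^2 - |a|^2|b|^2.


a . b = (-5)*4 + 5*(-5) + 3*(-4) + 5*(-4) + (-4)*2
= -20 + (-25) + (-12) + (-20) + (-8) = -85
|a|^2 = (-5)^2 + 5^2 + 3^2 + 5^2 + (-4)^2 = 100
|b|^2 = 4^2 + (-5)^2 + (-4)^2 + (-4)^2 + 2^2 = 77
(a.b)^2 = (-85)^2 = 7225
|a|^2 * |b|^2 = 100 * 77 = 7700
Result = 7225 - 7700 = -475


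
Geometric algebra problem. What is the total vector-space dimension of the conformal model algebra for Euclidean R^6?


The conformal model of R^6 uses Cl(7,1): the 6 Euclidean generators plus two extra orthogonal generators e+ (e+^2 = +1) and e- (e-^2 = -1), from which the null vectors e0, einf are built.
Number of generators m = 6 + 2 = 8.
dim Cl(p,q) = 2^m = 2^8 = 256


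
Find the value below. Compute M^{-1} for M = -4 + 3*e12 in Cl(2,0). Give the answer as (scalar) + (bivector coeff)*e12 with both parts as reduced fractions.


M = -4 + 3*e12, where e12^2 = -1.
Since M commutes with its reverse ~M = a - b*e12, M * ~M = a^2 - b^2*e12^2 = a^2 + b^2.
So M^{-1} = ~M / (a^2 + b^2) = (a - b*e12)/(a^2 + b^2).
a^2 + b^2 = 16 + 9 = 25
Scalar part = -4/25 = -4/25
Bivector coeff = -3/25 = -3/25
M^{-1} = -4/25 - 3/25*e12


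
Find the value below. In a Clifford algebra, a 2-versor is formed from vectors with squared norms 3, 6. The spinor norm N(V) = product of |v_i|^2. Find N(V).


Spinor norm N(V) = |v1|^2 * |v2|^2 * ... * |v2|^2
= 3 * 6
Running product: 3, 18
N(V) = 18


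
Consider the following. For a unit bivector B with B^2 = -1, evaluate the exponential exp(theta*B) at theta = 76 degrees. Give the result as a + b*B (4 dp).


For a unit bivector B with B^2 = -1, the exponential series gives
e^(theta*B) = cos(theta) + sin(theta)*B (the GA analogue of Euler's formula).
theta = 76 degrees = 1.32645 rad
cos(76 deg) = 0.2419
sin(76 deg) = 0.9703
exp(theta*B) = 0.2419 + 0.9703*B


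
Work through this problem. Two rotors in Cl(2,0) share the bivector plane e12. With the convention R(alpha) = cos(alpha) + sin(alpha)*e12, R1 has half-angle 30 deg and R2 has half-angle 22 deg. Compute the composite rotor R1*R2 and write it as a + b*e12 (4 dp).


Same-plane rotors commute and their half-angles add:
R1*R2 = cos(a1 + a2) + sin(a1 + a2)*e12.
a1 + a2 = 30 + 22 = 52 deg
cos(52 deg) = 0.6157
sin(52 deg) = 0.7880
R1*R2 = 0.6157 + 0.7880*e12


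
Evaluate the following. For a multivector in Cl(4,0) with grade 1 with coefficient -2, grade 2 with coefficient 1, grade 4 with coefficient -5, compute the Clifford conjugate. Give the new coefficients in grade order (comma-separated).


Clifford conjugate sign for grade k: (-1)^(k(k+1)/2)
Grade 1: (-1)^(1*2/2) = (-1)^1 = -1, coeff -2 -> 2
Grade 2: (-1)^(2*3/2) = (-1)^3 = -1, coeff 1 -> -1
Grade 4: (-1)^(4*5/2) = (-1)^10 = 1, coeff -5 -> -5
Conjugated coefficients: 2, -1, -5


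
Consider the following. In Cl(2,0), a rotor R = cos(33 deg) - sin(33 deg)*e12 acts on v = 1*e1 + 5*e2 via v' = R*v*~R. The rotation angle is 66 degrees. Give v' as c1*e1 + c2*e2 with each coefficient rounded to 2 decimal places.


Rotor R = cos(33deg) - sin(33deg)*e12
Rotation angle theta = 2 * 33 = 66 degrees
v' = R*v*~R rotates v by theta.
cos(66deg) = 0.4067, sin(66deg) = 0.9135
v'_1 = 1*cos(66deg) - 5*sin(66deg)
= 1*0.4067 - 5*0.9135
= -4.16
v'_2 = 1*sin(66deg) + 5*cos(66deg)
= 1*0.9135 + 5*0.4067
= 2.95
v' = -4.16*e1 + 2.95*e2


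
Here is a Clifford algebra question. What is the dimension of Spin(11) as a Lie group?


Spin(n) double-covers SO(n); both have Lie algebra so(n) of dimension n(n-1)/2.
n = 11
n(n-1) = 11 * 10 = 110
dim Spin(11) = 110/2 = 55


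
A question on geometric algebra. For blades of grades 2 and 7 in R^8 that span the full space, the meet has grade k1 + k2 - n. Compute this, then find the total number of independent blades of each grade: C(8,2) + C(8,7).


Meet grade = grade(A) + grade(B) - n
= 2 + 7 - 8 = 1
C(8,2) = 28
C(8,7) = 8
dim_A + dim_B = 28 + 8 = 36


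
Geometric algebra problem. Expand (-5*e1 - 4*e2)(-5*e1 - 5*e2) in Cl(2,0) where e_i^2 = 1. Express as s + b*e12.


Expand: (-5*e1 - 4*e2)(-5*e1 - 5*e2)
= (-5)*(-5)*e1e1 + (-5)*(-5)*e1e2 + (-4)*(-5)*e2e1 + (-4)*(-5)*e2e2
Using e1^2 = e2^2 = 1, e2e1 = -e1e2:
Scalar part s = (-5)*(-5) + (-4)*(-5) = 25 + 20 = 45
Bivector part b = (-5)*(-5) - (-4)*(-5) = 25 - 20 = 5
uv = 45 + 5*e12


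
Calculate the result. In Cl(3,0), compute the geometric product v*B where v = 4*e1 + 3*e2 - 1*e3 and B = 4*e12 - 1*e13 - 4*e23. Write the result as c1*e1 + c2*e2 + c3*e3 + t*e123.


vB has grade-1 (vector) and grade-3 (trivector) parts: vB = (v _| B) + (v ^ B).
Vector part <vB>_1:
  e1: -v2*b12 - v3*b13 = -(3)*(4) - (-1)*(-1) = -13
  e2: v1*b12 - v3*b23 = (4)*(4) - (-1)*(-4) = 12
  e3: v1*b13 + v2*b23 = (4)*(-1) + (3)*(-4) = -16
Trivector part <vB>_3:
  e123: v1*b23 - v2*b13 + v3*b12 = (4)*(-4) - (3)*(-1) + (-1)*(4) = -17
vB = -13*e1 + 12*e2 - 16*e3 - 17*e123


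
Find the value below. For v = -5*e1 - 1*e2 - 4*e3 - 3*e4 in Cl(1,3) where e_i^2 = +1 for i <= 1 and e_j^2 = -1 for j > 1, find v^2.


v^2 = sum of c_i^2 * e_i^2
Positive signature terms (e_i^2 = +1): (-5)^2 = 25
Negative signature terms (e_j^2 = -1): (-1)^2 + (-4)^2 + (-3)^2 = 26
v^2 = 25 - 26 = -1


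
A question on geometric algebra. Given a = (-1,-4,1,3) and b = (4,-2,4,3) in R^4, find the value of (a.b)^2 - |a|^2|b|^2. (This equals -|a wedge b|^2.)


a . b = (-1)*4 + (-4)*(-2) + 1*4 + 3*3
= -4 + 8 + 4 + 9 = 17
|a|^2 = (-1)^2 + (-4)^2 + 1^2 + 3^2 = 27
|b|^2 = 4^2 + (-2)^2 + 4^2 + 3^2 = 45
(a.b)^2 = 17^2 = 289
|a|^2 * |b|^2 = 27 * 45 = 1215
Result = 289 - 1215 = -926


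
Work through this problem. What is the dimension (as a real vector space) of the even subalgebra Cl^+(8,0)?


Even subalgebra dimension = 2^(n-1)
n = 8 + 0 = 8
2^(8 - 1) = 2^7 = 128
Verification: sum of C(8,k) for even k = 1 + 28 + 70 + 28 + 1 = 128
Result = 128


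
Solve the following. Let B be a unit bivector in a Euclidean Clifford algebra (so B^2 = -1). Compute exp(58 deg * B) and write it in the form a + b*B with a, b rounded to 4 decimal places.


For a unit bivector B with B^2 = -1, the exponential series gives
e^(theta*B) = cos(theta) + sin(theta)*B (the GA analogue of Euler's formula).
theta = 58 degrees = 1.012291 rad
cos(58 deg) = 0.5299
sin(58 deg) = 0.8480
exp(theta*B) = 0.5299 + 0.8480*B


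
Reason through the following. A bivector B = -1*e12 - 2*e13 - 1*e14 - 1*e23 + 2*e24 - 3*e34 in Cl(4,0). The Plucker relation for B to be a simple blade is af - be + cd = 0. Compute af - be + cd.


Plucker relation: af - be + cd
a*f = (-1)*(-3) = 3
b*e = (-2)*2 = -4
c*d = (-1)*(-1) = 1
af - be + cd = 3 - (-4) + 1
= 8


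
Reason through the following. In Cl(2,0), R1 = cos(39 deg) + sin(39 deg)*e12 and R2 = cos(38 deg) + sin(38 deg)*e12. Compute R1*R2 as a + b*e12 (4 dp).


Same-plane rotors commute and their half-angles add:
R1*R2 = cos(a1 + a2) + sin(a1 + a2)*e12.
a1 + a2 = 39 + 38 = 77 deg
cos(77 deg) = 0.2250
sin(77 deg) = 0.9744
R1*R2 = 0.2250 + 0.9744*e12


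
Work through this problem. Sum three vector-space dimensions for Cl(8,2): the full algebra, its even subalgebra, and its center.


n = 8 + 2 = 10
Total dim = 2^10 = 1024
Even subalgebra dim = 2^9 = 512
n is even, so center dim = 1
Sum = 1024 + 512 + 1 = 1537


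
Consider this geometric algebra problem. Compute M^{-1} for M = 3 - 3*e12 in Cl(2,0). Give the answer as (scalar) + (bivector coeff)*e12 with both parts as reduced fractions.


M = 3 - 3*e12, where e12^2 = -1.
Since M commutes with its reverse ~M = a - b*e12, M * ~M = a^2 - b^2*e12^2 = a^2 + b^2.
So M^{-1} = ~M / (a^2 + b^2) = (a - b*e12)/(a^2 + b^2).
a^2 + b^2 = 9 + 9 = 18
Scalar part = 3/18 = 1/6
Bivector coeff = 3/18 = 1/6
M^{-1} = 1/6 + 1/6*e12


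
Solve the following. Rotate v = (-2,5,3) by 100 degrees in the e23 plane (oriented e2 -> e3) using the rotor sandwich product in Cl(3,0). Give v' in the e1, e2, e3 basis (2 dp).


Rotor R = cos(50deg) - sin(50deg)*e23
Rotation angle theta = 2 * 50 = 100 degrees in the e23 plane (e2 -> e3).
The component perpendicular to the plane (e1) is invariant: v'_1 = v1 = -2.00
cos(100deg) = -0.1736, sin(100deg) = 0.9848
v'_2 = v2*cos(theta) - v3*sin(theta) = 5*(-0.1736) - 3*0.9848 = -3.82
v'_3 = v2*sin(theta) + v3*cos(theta) = 5*0.9848 + 3*(-0.1736) = 4.40
v' = -2.00*e1 - 3.82*e2 + 4.40*e3


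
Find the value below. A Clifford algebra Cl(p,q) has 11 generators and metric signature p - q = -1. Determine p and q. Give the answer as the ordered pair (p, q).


We need p + q = 11 and p - q = -1.
Adding: 2p = 11 + (-1) = 10, so p = 5.
Then q = 11 - 5 = 6.
(p, q) = (5, 6)


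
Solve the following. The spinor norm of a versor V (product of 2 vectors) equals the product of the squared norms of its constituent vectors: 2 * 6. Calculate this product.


Spinor norm N(V) = |v1|^2 * |v2|^2 * ... * |v2|^2
= 2 * 6
Running product: 2, 12
N(V) = 12


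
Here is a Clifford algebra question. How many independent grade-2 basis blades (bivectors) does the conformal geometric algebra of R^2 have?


The conformal model of R^2 uses Cl(3,1) with m = 2 + 2 = 4 generators.
Number of grade-2 blades = C(m, 2) = C(4, 2)
= 4*3/2 = 6


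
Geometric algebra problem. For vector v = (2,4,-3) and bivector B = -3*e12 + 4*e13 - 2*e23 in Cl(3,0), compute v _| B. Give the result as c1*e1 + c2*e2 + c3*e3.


Left contraction v _| B = <vB>_1 (grade-1 part of the geometric product vB).
Using e1_|e12 = e2, e2_|e12 = -e1, e1_|e13 = e3, e3_|e13 = -e1, e2_|e23 = e3, e3_|e23 = -e2:
e1 coeff: -v2*b12 - v3*b13 = -(4)*(-3) - (-3)*(4) = 24
e2 coeff: v1*b12 - v3*b23 = (2)*(-3) - (-3)*(-2) = -12
e3 coeff: v1*b13 + v2*b23 = (2)*(4) + (4)*(-2) = 0
v _| B = 24*e1 - 12*e2 + 0*e3


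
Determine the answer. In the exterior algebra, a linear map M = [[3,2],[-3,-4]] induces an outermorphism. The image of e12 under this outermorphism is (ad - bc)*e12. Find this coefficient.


The outermorphism of a linear map f sends e1^e2 to f(e1)^f(e2).
f(e1) = 3*e1 - 3*e2
f(e2) = 2*e1 - 4*e2
f(e1) ^ f(e2) = (3*e1 - 3*e2) ^ (2*e1 - 4*e2)
= 3*(-4)*e12 + (-3)*2*e21
= (-12 - (-6))*e12
= -6*e12
Coefficient = -6


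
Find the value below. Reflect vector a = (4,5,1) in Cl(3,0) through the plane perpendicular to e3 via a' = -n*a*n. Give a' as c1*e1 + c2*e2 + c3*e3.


Reflection formula: a' = -n*a*n, with n = e3 (unit vector, n^2 = 1).
For reflection through hyperplane perp to e3:
The component along e3 flips sign, others stay.
a = (4, 5, 1)
a' = (4, 5, -1)
a' = 4*e1 + 5*e2 - 1*e3


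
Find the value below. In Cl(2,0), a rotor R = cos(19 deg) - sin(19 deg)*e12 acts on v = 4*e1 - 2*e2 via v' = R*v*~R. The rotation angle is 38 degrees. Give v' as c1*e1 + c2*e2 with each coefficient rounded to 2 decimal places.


Rotor R = cos(19deg) - sin(19deg)*e12
Rotation angle theta = 2 * 19 = 38 degrees
v' = R*v*~R rotates v by theta.
cos(38deg) = 0.7880, sin(38deg) = 0.6157
v'_1 = 4*cos(38deg) - (-2)*sin(38deg)
= 4*0.7880 - (-2)*0.6157
= 4.38
v'_2 = 4*sin(38deg) + (-2)*cos(38deg)
= 4*0.6157 + (-2)*0.7880
= 0.89
v' = 4.38*e1 + 0.89*e2


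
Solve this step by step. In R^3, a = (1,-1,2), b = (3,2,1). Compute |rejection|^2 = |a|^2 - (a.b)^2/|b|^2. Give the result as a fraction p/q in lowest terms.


|a|^2 = 1^2 + (-1)^2 + 2^2 = 6
|b|^2 = 3^2 + 2^2 + 1^2 = 14
a . b = 1*3 + (-1)*2 + 2*1 = 3
(a.b)^2 = 3^2 = 9
|rej|^2 = 6 - 9/14
= (84 - 9)/14
= 75/14
In lowest terms: 75/14


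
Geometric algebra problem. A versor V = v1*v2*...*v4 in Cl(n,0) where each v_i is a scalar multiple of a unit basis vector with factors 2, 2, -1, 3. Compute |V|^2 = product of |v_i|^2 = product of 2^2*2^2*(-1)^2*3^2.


Each vector v_i has |v_i|^2 = s_i^2
Squared scales: 2^2 = 4, 2^2 = 4, (-1)^2 = 1, 3^2 = 9
|V|^2 = 4 * 4 * 1 * 9
= 144


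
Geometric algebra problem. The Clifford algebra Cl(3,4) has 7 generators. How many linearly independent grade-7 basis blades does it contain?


Number of grade-k basis blades in Cl(p,q) with n = p + q is C(n, k).
n = 3 + 4 = 7
C(7, 7) = 7! / (7! * 0!)
= 5040 / (5040 * 1)
= 1


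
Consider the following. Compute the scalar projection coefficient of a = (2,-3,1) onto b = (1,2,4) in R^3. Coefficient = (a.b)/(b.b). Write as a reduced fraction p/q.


Projection coefficient = (a . b) / (b . b)
a . b = 2*1 + (-3)*2 + 1*4
= 2 + (-6) + 4 = 0
b . b = 1^2 + 2^2 + 4^2
= 1 + 4 + 16 = 21
Coefficient = 0/21
In lowest terms: 0/1


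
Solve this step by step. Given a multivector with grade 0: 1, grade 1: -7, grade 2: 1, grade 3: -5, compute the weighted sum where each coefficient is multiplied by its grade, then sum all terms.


Grade-weighted sum = sum of grade_k * coefficient_k
0*1 = 0
1*(-7) = -7
2*1 = 2
3*(-5) = -15
Total = 0 + (-7) + 2 + (-15) = -20


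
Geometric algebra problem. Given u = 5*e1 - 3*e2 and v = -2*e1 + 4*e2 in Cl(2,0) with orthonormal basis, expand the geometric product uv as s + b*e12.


Expand: (5*e1 - 3*e2)(-2*e1 + 4*e2)
= 5*(-2)*e1e1 + 5*4*e1e2 + (-3)*(-2)*e2e1 + (-3)*4*e2e2
Using e1^2 = e2^2 = 1, e2e1 = -e1e2:
Scalar part s = 5*(-2) + (-3)*4 = -10 + (-12) = -22
Bivector part b = 5*4 - (-3)*(-2) = 20 - 6 = 14
uv = -22 + 14*e12


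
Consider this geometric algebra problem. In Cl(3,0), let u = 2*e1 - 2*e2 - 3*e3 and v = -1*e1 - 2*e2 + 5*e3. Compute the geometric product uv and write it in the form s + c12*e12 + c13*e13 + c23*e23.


In Cl(3,0): e_i^2 = 1, e_ie_j = -e_je_i for i != j.
Scalar part = u . v = 2*(-1) + (-2)*(-2) + (-3)*5
= -2 + 4 + (-15) = -13
e12 coeff = 2*(-2) - (-2)*(-1) = -4 - 2 = -6
e13 coeff = 2*5 - (-3)*(-1) = 10 - 3 = 7
e23 coeff = (-2)*5 - (-3)*(-2) = -10 - 6 = -16
uv = -13 - 6*e12 + 7*e13 - 16*e23


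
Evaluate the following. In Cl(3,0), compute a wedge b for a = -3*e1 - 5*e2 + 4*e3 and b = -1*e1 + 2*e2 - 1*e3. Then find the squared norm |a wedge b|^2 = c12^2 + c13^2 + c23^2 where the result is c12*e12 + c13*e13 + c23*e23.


a wedge b = (a1*b2 - a2*b1)*e12 + (a1*b3 - a3*b1)*e13 + (a2*b3 - a3*b2)*e23
e12 coeff: (-3)*2 - (-5)*(-1) = -6 - 5 = -11
e13 coeff: (-3)*(-1) - 4*(-1) = 3 - (-4) = 7
e23 coeff: (-5)*(-1) - 4*2 = 5 - 8 = -3
|a wedge b|^2 = (-11)^2 + 7^2 + (-3)^2
= 121 + 49 + 9
= 179


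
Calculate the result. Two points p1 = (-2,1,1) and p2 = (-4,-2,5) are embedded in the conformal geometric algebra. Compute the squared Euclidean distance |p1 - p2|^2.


p1 - p2 = (2, 3, -4)
|p1 - p2|^2 = 2^2 + 3^2 + (-4)^2
= 4 + 9 + 16
= 29


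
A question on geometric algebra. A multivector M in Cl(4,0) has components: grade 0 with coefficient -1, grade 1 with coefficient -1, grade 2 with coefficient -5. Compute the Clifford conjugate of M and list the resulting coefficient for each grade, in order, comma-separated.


Clifford conjugate sign for grade k: (-1)^(k(k+1)/2)
Grade 0: (-1)^(0*1/2) = (-1)^0 = 1, coeff -1 -> -1
Grade 1: (-1)^(1*2/2) = (-1)^1 = -1, coeff -1 -> 1
Grade 2: (-1)^(2*3/2) = (-1)^3 = -1, coeff -5 -> 5
Conjugated coefficients: -1, 1, 5


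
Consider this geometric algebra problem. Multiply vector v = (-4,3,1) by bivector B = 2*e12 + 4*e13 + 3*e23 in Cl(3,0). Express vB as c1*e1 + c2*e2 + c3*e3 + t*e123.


vB has grade-1 (vector) and grade-3 (trivector) parts: vB = (v _| B) + (v ^ B).
Vector part <vB>_1:
  e1: -v2*b12 - v3*b13 = -(3)*(2) - (1)*(4) = -10
  e2: v1*b12 - v3*b23 = (-4)*(2) - (1)*(3) = -11
  e3: v1*b13 + v2*b23 = (-4)*(4) + (3)*(3) = -7
Trivector part <vB>_3:
  e123: v1*b23 - v2*b13 + v3*b12 = (-4)*(3) - (3)*(4) + (1)*(2) = -22
vB = -10*e1 - 11*e2 - 7*e3 - 22*e123


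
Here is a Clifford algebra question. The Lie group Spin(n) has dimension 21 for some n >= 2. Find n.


dim Spin(n) = dim so(n) = n(n-1)/2.
Solve n(n-1)/2 = 21, i.e. n^2 - n - 42 = 0.
Discriminant = 1 + 8*21 = 169
n = (1 + sqrt(169))/2 = (1 + 13)/2 = 7


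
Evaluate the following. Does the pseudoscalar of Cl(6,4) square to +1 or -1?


The pseudoscalar I = e1...e_n (product of all n generators) of Cl(p,q) satisfies I^2 = (-1)^(q + n(n-1)/2).
p = 6, q = 4, n = p + q = 10
n(n-1)/2 = 10 * 9 / 2 = 45
Exponent = q + n(n-1)/2 = 4 + 45 = 49
I^2 = (-1)^49 = -1


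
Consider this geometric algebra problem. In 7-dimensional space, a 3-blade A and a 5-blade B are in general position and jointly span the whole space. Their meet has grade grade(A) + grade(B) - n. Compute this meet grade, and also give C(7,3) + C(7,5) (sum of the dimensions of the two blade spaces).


Meet grade = grade(A) + grade(B) - n
= 3 + 5 - 7 = 1
C(7,3) = 35
C(7,5) = 21
dim_A + dim_B = 35 + 21 = 56


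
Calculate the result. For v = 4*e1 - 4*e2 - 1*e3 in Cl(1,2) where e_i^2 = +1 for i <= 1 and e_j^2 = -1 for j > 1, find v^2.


v^2 = sum of c_i^2 * e_i^2
Positive signature terms (e_i^2 = +1): 4^2 = 16
Negative signature terms (e_j^2 = -1): (-4)^2 + (-1)^2 = 17
v^2 = 16 - 17 = -1


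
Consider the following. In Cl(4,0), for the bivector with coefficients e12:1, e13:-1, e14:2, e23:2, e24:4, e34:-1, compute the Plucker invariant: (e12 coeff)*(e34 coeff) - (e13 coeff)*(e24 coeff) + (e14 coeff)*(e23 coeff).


Plucker relation: af - be + cd
a*f = 1*(-1) = -1
b*e = (-1)*4 = -4
c*d = 2*2 = 4
af - be + cd = -1 - (-4) + 4
= 7


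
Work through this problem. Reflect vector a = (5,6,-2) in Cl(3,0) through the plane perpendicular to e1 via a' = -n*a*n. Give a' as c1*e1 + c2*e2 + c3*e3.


Reflection formula: a' = -n*a*n, with n = e1 (unit vector, n^2 = 1).
For reflection through hyperplane perp to e1:
The component along e1 flips sign, others stay.
a = (5, 6, -2)
a' = (-5, 6, -2)
a' = -5*e1 + 6*e2 - 2*e3


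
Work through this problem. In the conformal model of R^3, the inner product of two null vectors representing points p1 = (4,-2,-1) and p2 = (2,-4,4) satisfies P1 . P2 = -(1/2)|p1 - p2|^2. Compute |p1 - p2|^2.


p1 - p2 = (2, 2, -5)
|p1 - p2|^2 = 2^2 + 2^2 + (-5)^2
= 4 + 4 + 25
= 33


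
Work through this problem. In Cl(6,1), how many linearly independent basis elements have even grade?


Even subalgebra dimension = 2^(n-1)
n = 6 + 1 = 7
2^(7 - 1) = 2^6 = 64
Verification: sum of C(7,k) for even k = 1 + 21 + 35 + 7 = 64
Result = 64


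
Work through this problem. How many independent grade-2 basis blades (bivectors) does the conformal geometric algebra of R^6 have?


The conformal model of R^6 uses Cl(7,1) with m = 6 + 2 = 8 generators.
Number of grade-2 blades = C(m, 2) = C(8, 2)
= 8*7/2 = 28


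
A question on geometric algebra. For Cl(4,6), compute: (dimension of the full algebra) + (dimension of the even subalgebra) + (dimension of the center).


n = 4 + 6 = 10
Total dim = 2^10 = 1024
Even subalgebra dim = 2^9 = 512
n is even, so center dim = 1
Sum = 1024 + 512 + 1 = 1537


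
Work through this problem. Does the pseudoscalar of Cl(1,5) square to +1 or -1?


The pseudoscalar I = e1...e_n (product of all n generators) of Cl(p,q) satisfies I^2 = (-1)^(q + n(n-1)/2).
p = 1, q = 5, n = p + q = 6
n(n-1)/2 = 6 * 5 / 2 = 15
Exponent = q + n(n-1)/2 = 5 + 15 = 20
I^2 = (-1)^20 = +1


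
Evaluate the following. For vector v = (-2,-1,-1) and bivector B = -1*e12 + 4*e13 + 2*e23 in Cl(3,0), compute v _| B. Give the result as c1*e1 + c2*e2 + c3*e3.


Left contraction v _| B = <vB>_1 (grade-1 part of the geometric product vB).
Using e1_|e12 = e2, e2_|e12 = -e1, e1_|e13 = e3, e3_|e13 = -e1, e2_|e23 = e3, e3_|e23 = -e2:
e1 coeff: -v2*b12 - v3*b13 = -(-1)*(-1) - (-1)*(4) = 3
e2 coeff: v1*b12 - v3*b23 = (-2)*(-1) - (-1)*(2) = 4
e3 coeff: v1*b13 + v2*b23 = (-2)*(4) + (-1)*(2) = -10
v _| B = 3*e1 + 4*e2 - 10*e3


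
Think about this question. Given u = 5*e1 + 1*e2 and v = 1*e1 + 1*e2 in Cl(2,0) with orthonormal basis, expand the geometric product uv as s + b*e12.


Expand: (5*e1 + 1*e2)(1*e1 + 1*e2)
= 5*1*e1e1 + 5*1*e1e2 + 1*1*e2e1 + 1*1*e2e2
Using e1^2 = e2^2 = 1, e2e1 = -e1e2:
Scalar part s = 5*1 + 1*1 = 5 + 1 = 6
Bivector part b = 5*1 - 1*1 = 5 - 1 = 4
uv = 6 + 4*e12


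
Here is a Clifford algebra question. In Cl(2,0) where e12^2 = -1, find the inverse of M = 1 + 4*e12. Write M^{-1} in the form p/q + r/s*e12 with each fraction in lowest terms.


M = 1 + 4*e12, where e12^2 = -1.
Since M commutes with its reverse ~M = a - b*e12, M * ~M = a^2 - b^2*e12^2 = a^2 + b^2.
So M^{-1} = ~M / (a^2 + b^2) = (a - b*e12)/(a^2 + b^2).
a^2 + b^2 = 1 + 16 = 17
Scalar part = 1/17 = 1/17
Bivector coeff = -4/17 = -4/17
M^{-1} = 1/17 - 4/17*e12


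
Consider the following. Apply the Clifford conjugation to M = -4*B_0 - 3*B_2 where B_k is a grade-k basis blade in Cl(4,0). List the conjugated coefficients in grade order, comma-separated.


Clifford conjugate sign for grade k: (-1)^(k(k+1)/2)
Grade 0: (-1)^(0*1/2) = (-1)^0 = 1, coeff -4 -> -4
Grade 2: (-1)^(2*3/2) = (-1)^3 = -1, coeff -3 -> 3
Conjugated coefficients: -4, 3


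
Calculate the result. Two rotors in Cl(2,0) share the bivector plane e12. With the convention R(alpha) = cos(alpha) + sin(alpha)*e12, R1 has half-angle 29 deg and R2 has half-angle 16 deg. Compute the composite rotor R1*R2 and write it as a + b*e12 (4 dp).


Same-plane rotors commute and their half-angles add:
R1*R2 = cos(a1 + a2) + sin(a1 + a2)*e12.
a1 + a2 = 29 + 16 = 45 deg
cos(45 deg) = 0.7071
sin(45 deg) = 0.7071
R1*R2 = 0.7071 + 0.7071*e12


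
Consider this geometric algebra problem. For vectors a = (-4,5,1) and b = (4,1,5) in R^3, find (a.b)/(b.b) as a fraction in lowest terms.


Projection coefficient = (a . b) / (b . b)
a . b = (-4)*4 + 5*1 + 1*5
= -16 + 5 + 5 = -6
b . b = 4^2 + 1^2 + 5^2
= 16 + 1 + 25 = 42
Coefficient = -6/42
In lowest terms: -1/7


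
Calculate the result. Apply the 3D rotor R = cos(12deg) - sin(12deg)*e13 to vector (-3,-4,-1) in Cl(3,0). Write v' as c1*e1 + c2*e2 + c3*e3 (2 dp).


Rotor R = cos(12deg) - sin(12deg)*e13
Rotation angle theta = 2 * 12 = 24 degrees in the e13 plane (e1 -> e3).
The component perpendicular to the plane (e2) is invariant: v'_2 = v2 = -4.00
cos(24deg) = 0.9135, sin(24deg) = 0.4067
v'_1 = v1*cos(theta) - v3*sin(theta) = -3*0.9135 - (-1)*0.4067 = -2.33
v'_3 = v1*sin(theta) + v3*cos(theta) = -3*0.4067 + (-1)*0.9135 = -2.13
v' = -2.33*e1 - 4.00*e2 - 2.13*e3


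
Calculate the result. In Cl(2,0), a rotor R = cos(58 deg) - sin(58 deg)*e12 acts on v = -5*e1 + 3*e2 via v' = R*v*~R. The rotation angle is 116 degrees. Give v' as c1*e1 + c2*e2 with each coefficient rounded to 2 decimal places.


Rotor R = cos(58deg) - sin(58deg)*e12
Rotation angle theta = 2 * 58 = 116 degrees
v' = R*v*~R rotates v by theta.
cos(116deg) = -0.4384, sin(116deg) = 0.8988
v'_1 = -5*cos(116deg) - 3*sin(116deg)
= -5*(-0.4384) - 3*0.8988
= -0.50
v'_2 = -5*sin(116deg) + 3*cos(116deg)
= -5*0.8988 + 3*(-0.4384)
= -5.81
v' = -0.50*e1 - 5.81*e2


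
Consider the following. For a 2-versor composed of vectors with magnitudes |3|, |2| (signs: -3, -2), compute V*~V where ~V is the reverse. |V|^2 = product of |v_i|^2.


Each vector v_i has |v_i|^2 = s_i^2
Squared scales: (-3)^2 = 9, (-2)^2 = 4
|V|^2 = 9 * 4
= 36


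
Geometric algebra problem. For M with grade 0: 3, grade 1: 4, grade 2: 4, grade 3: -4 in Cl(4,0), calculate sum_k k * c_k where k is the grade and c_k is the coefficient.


Grade-weighted sum = sum of grade_k * coefficient_k
0*3 = 0
1*4 = 4
2*4 = 8
3*(-4) = -12
Total = 0 + 4 + 8 + (-12) = 0


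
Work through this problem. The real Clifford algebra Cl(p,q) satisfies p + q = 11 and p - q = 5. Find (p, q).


We need p + q = 11 and p - q = 5.
Adding: 2p = 11 + 5 = 16, so p = 8.
Then q = 11 - 8 = 3.
(p, q) = (8, 3)


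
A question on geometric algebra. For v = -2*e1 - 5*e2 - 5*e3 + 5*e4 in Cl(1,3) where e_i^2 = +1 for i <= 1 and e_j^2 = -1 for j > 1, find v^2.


v^2 = sum of c_i^2 * e_i^2
Positive signature terms (e_i^2 = +1): (-2)^2 = 4
Negative signature terms (e_j^2 = -1): (-5)^2 + (-5)^2 + 5^2 = 75
v^2 = 4 - 75 = -71


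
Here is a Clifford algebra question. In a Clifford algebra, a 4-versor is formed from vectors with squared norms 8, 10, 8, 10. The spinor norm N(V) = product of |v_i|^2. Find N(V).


Spinor norm N(V) = |v1|^2 * |v2|^2 * ... * |v4|^2
= 8 * 10 * 8 * 10
Running product: 8, 80, 640, 6400
N(V) = 6400


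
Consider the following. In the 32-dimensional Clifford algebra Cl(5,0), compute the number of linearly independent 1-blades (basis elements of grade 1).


Number of grade-k basis blades in Cl(p,q) with n = p + q is C(n, k).
n = 5 + 0 = 5
C(5, 1) = 5! / (1! * 4!)
= 120 / (1 * 24)
= 5


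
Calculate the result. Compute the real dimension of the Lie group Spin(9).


Spin(n) double-covers SO(n); both have Lie algebra so(n) of dimension n(n-1)/2.
n = 9
n(n-1) = 9 * 8 = 72
dim Spin(9) = 72/2 = 36


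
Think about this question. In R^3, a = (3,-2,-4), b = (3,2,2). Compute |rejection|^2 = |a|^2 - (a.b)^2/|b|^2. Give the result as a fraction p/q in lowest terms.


|a|^2 = 3^2 + (-2)^2 + (-4)^2 = 29
|b|^2 = 3^2 + 2^2 + 2^2 = 17
a . b = 3*3 + (-2)*2 + (-4)*2 = -3
(a.b)^2 = (-3)^2 = 9
|rej|^2 = 29 - 9/17
= (493 - 9)/17
= 484/17
In lowest terms: 484/17


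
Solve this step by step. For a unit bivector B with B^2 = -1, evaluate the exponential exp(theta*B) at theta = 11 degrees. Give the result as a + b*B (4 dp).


For a unit bivector B with B^2 = -1, the exponential series gives
e^(theta*B) = cos(theta) + sin(theta)*B (the GA analogue of Euler's formula).
theta = 11 degrees = 0.191986 rad
cos(11 deg) = 0.9816
sin(11 deg) = 0.1908
exp(theta*B) = 0.9816 + 0.1908*B


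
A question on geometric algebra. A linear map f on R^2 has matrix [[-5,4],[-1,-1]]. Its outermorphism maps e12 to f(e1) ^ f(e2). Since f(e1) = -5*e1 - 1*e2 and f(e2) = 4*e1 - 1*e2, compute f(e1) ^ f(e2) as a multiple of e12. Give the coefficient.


The outermorphism of a linear map f sends e1^e2 to f(e1)^f(e2).
f(e1) = -5*e1 - 1*e2
f(e2) = 4*e1 - 1*e2
f(e1) ^ f(e2) = (-5*e1 - 1*e2) ^ (4*e1 - 1*e2)
= (-5)*(-1)*e12 + (-1)*4*e21
= (5 - (-4))*e12
= 9*e12
Coefficient = 9


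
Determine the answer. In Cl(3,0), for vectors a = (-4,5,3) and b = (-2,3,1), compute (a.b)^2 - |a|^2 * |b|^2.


a . b = (-4)*(-2) + 5*3 + 3*1
= 8 + 15 + 3 = 26
|a|^2 = (-4)^2 + 5^2 + 3^2 = 50
|b|^2 = (-2)^2 + 3^2 + 1^2 = 14
(a.b)^2 = 26^2 = 676
|a|^2 * |b|^2 = 50 * 14 = 700
Result = 676 - 700 = -24


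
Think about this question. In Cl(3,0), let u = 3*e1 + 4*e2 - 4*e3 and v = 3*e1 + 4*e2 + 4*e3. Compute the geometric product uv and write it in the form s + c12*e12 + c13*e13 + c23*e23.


In Cl(3,0): e_i^2 = 1, e_ie_j = -e_je_i for i != j.
Scalar part = u . v = 3*3 + 4*4 + (-4)*4
= 9 + 16 + (-16) = 9
e12 coeff = 3*4 - 4*3 = 12 - 12 = 0
e13 coeff = 3*4 - (-4)*3 = 12 - (-12) = 24
e23 coeff = 4*4 - (-4)*4 = 16 - (-16) = 32
uv = 9 + 0*e12 + 24*e13 + 32*e23


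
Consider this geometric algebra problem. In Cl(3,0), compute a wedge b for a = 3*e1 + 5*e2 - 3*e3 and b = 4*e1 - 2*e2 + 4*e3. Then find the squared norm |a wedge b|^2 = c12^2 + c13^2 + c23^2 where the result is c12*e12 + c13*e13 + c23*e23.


a wedge b = (a1*b2 - a2*b1)*e12 + (a1*b3 - a3*b1)*e13 + (a2*b3 - a3*b2)*e23
e12 coeff: 3*(-2) - 5*4 = -6 - 20 = -26
e13 coeff: 3*4 - (-3)*4 = 12 - (-12) = 24
e23 coeff: 5*4 - (-3)*(-2) = 20 - 6 = 14
|a wedge b|^2 = (-26)^2 + 24^2 + 14^2
= 676 + 576 + 196
= 1448


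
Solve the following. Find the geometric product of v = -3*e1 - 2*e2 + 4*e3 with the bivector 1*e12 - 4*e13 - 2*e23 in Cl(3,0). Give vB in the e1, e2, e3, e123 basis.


vB has grade-1 (vector) and grade-3 (trivector) parts: vB = (v _| B) + (v ^ B).
Vector part <vB>_1:
  e1: -v2*b12 - v3*b13 = -(-2)*(1) - (4)*(-4) = 18
  e2: v1*b12 - v3*b23 = (-3)*(1) - (4)*(-2) = 5
  e3: v1*b13 + v2*b23 = (-3)*(-4) + (-2)*(-2) = 16
Trivector part <vB>_3:
  e123: v1*b23 - v2*b13 + v3*b12 = (-3)*(-2) - (-2)*(-4) + (4)*(1) = 2
vB = 18*e1 + 5*e2 + 16*e3 + 2*e123


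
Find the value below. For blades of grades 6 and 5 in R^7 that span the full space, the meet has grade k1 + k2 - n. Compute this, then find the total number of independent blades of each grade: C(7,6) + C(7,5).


Meet grade = grade(A) + grade(B) - n
= 6 + 5 - 7 = 4
C(7,6) = 7
C(7,5) = 21
dim_A + dim_B = 7 + 21 = 28


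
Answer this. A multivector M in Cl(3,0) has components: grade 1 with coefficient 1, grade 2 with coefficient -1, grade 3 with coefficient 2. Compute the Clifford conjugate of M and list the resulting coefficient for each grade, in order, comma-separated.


Clifford conjugate sign for grade k: (-1)^(k(k+1)/2)
Grade 1: (-1)^(1*2/2) = (-1)^1 = -1, coeff 1 -> -1
Grade 2: (-1)^(2*3/2) = (-1)^3 = -1, coeff -1 -> 1
Grade 3: (-1)^(3*4/2) = (-1)^6 = 1, coeff 2 -> 2
Conjugated coefficients: -1, 1, 2


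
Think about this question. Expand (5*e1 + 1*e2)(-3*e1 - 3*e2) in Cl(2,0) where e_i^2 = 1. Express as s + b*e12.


Expand: (5*e1 + 1*e2)(-3*e1 - 3*e2)
= 5*(-3)*e1e1 + 5*(-3)*e1e2 + 1*(-3)*e2e1 + 1*(-3)*e2e2
Using e1^2 = e2^2 = 1, e2e1 = -e1e2:
Scalar part s = 5*(-3) + 1*(-3) = -15 + (-3) = -18
Bivector part b = 5*(-3) - 1*(-3) = -15 - (-3) = -12
uv = -18 - 12*e12


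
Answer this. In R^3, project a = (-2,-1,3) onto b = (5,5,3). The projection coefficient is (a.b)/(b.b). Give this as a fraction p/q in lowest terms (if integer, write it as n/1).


Projection coefficient = (a . b) / (b . b)
a . b = (-2)*5 + (-1)*5 + 3*3
= -10 + (-5) + 9 = -6
b . b = 5^2 + 5^2 + 3^2
= 25 + 25 + 9 = 59
Coefficient = -6/59
In lowest terms: -6/59


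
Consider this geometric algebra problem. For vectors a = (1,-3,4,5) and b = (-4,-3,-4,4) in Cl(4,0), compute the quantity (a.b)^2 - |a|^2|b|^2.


a . b = 1*(-4) + (-3)*(-3) + 4*(-4) + 5*4
= -4 + 9 + (-16) + 20 = 9
|a|^2 = 1^2 + (-3)^2 + 4^2 + 5^2 = 51
|b|^2 = (-4)^2 + (-3)^2 + (-4)^2 + 4^2 = 57
(a.b)^2 = 9^2 = 81
|a|^2 * |b|^2 = 51 * 57 = 2907
Result = 81 - 2907 = -2826


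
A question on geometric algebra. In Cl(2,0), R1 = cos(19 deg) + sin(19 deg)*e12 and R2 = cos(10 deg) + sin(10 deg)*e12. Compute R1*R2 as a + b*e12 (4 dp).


Same-plane rotors commute and their half-angles add:
R1*R2 = cos(a1 + a2) + sin(a1 + a2)*e12.
a1 + a2 = 19 + 10 = 29 deg
cos(29 deg) = 0.8746
sin(29 deg) = 0.4848
R1*R2 = 0.8746 + 0.4848*e12


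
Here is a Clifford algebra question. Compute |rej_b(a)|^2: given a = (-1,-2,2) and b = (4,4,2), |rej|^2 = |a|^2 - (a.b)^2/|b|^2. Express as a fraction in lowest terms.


|a|^2 = (-1)^2 + (-2)^2 + 2^2 = 9
|b|^2 = 4^2 + 4^2 + 2^2 = 36
a . b = (-1)*4 + (-2)*4 + 2*2 = -8
(a.b)^2 = (-8)^2 = 64
|rej|^2 = 9 - 64/36
= (324 - 64)/36
= 260/36
In lowest terms: 65/9


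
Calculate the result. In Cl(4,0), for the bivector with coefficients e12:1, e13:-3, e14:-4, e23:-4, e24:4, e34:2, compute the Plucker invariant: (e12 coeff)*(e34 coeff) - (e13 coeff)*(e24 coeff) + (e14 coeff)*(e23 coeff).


Plucker relation: af - be + cd
a*f = 1*2 = 2
b*e = (-3)*4 = -12
c*d = (-4)*(-4) = 16
af - be + cd = 2 - (-12) + 16
= 30


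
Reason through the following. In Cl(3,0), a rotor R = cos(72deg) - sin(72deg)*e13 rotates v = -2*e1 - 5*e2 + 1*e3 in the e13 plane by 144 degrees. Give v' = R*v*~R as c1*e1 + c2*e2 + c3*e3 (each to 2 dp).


Rotor R = cos(72deg) - sin(72deg)*e13
Rotation angle theta = 2 * 72 = 144 degrees in the e13 plane (e1 -> e3).
The component perpendicular to the plane (e2) is invariant: v'_2 = v2 = -5.00
cos(144deg) = -0.8090, sin(144deg) = 0.5878
v'_1 = v1*cos(theta) - v3*sin(theta) = -2*(-0.8090) - 1*0.5878 = 1.03
v'_3 = v1*sin(theta) + v3*cos(theta) = -2*0.5878 + 1*(-0.8090) = -1.98
v' = 1.03*e1 - 5.00*e2 - 1.98*e3


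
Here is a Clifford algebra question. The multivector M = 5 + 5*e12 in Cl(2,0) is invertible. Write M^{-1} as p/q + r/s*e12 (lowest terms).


M = 5 + 5*e12, where e12^2 = -1.
Since M commutes with its reverse ~M = a - b*e12, M * ~M = a^2 - b^2*e12^2 = a^2 + b^2.
So M^{-1} = ~M / (a^2 + b^2) = (a - b*e12)/(a^2 + b^2).
a^2 + b^2 = 25 + 25 = 50
Scalar part = 5/50 = 1/10
Bivector coeff = -5/50 = -1/10
M^{-1} = 1/10 - 1/10*e12


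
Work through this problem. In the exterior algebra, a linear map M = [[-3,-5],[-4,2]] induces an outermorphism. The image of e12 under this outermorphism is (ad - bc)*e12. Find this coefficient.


The outermorphism of a linear map f sends e1^e2 to f(e1)^f(e2).
f(e1) = -3*e1 - 4*e2
f(e2) = -5*e1 + 2*e2
f(e1) ^ f(e2) = (-3*e1 - 4*e2) ^ (-5*e1 + 2*e2)
= (-3)*2*e12 + (-4)*(-5)*e21
= (-6 - 20)*e12
= -26*e12
Coefficient = -26


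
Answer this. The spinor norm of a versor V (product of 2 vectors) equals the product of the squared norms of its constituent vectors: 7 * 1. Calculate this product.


Spinor norm N(V) = |v1|^2 * |v2|^2 * ... * |v2|^2
= 7 * 1
Running product: 7, 7
N(V) = 7


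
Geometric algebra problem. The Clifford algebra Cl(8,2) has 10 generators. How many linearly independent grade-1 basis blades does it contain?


Number of grade-k basis blades in Cl(p,q) with n = p + q is C(n, k).
n = 8 + 2 = 10
C(10, 1) = 10! / (1! * 9!)
= 3628800 / (1 * 362880)
= 10


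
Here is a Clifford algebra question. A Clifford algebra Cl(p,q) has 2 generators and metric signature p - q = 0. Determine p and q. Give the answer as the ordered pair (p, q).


We need p + q = 2 and p - q = 0.
Adding: 2p = 2 + 0 = 2, so p = 1.
Then q = 2 - 1 = 1.
(p, q) = (1, 1)


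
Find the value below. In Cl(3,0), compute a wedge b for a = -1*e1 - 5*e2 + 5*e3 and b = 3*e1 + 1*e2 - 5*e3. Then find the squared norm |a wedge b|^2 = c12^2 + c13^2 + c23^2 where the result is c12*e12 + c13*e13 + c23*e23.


a wedge b = (a1*b2 - a2*b1)*e12 + (a1*b3 - a3*b1)*e13 + (a2*b3 - a3*b2)*e23
e12 coeff: (-1)*1 - (-5)*3 = -1 - (-15) = 14
e13 coeff: (-1)*(-5) - 5*3 = 5 - 15 = -10
e23 coeff: (-5)*(-5) - 5*1 = 25 - 5 = 20
|a wedge b|^2 = 14^2 + (-10)^2 + 20^2
= 196 + 100 + 400
= 696


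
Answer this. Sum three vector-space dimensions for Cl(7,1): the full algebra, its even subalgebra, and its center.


n = 7 + 1 = 8
Total dim = 2^8 = 256
Even subalgebra dim = 2^7 = 128
n is even, so center dim = 1
Sum = 256 + 128 + 1 = 385


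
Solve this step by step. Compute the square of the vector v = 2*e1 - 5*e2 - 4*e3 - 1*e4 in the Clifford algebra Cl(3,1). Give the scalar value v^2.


v^2 = sum of c_i^2 * e_i^2
Positive signature terms (e_i^2 = +1): 2^2 + (-5)^2 + (-4)^2 = 45
Negative signature terms (e_j^2 = -1): (-1)^2 = 1
v^2 = 45 - 1 = 44


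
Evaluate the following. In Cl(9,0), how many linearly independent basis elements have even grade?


Even subalgebra dimension = 2^(n-1)
n = 9 + 0 = 9
2^(9 - 1) = 2^8 = 256
Verification: sum of C(9,k) for even k = 1 + 36 + 126 + 84 + 9 = 256
Result = 256


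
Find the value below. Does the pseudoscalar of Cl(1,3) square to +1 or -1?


The pseudoscalar I = e1...e_n (product of all n generators) of Cl(p,q) satisfies I^2 = (-1)^(q + n(n-1)/2).
p = 1, q = 3, n = p + q = 4
n(n-1)/2 = 4 * 3 / 2 = 6
Exponent = q + n(n-1)/2 = 3 + 6 = 9
I^2 = (-1)^9 = -1


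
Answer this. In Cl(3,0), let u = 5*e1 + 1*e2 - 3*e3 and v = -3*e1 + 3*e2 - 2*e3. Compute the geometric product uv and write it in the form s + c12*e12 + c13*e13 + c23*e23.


In Cl(3,0): e_i^2 = 1, e_ie_j = -e_je_i for i != j.
Scalar part = u . v = 5*(-3) + 1*3 + (-3)*(-2)
= -15 + 3 + 6 = -6
e12 coeff = 5*3 - 1*(-3) = 15 - (-3) = 18
e13 coeff = 5*(-2) - (-3)*(-3) = -10 - 9 = -19
e23 coeff = 1*(-2) - (-3)*3 = -2 - (-9) = 7
uv = -6 + 18*e12 - 19*e13 + 7*e23


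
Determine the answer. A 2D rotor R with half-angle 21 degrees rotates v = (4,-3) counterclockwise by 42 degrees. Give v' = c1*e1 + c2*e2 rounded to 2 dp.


Rotor R = cos(21deg) - sin(21deg)*e12
Rotation angle theta = 2 * 21 = 42 degrees
v' = R*v*~R rotates v by theta.
cos(42deg) = 0.7431, sin(42deg) = 0.6691
v'_1 = 4*cos(42deg) - (-3)*sin(42deg)
= 4*0.7431 - (-3)*0.6691
= 4.98
v'_2 = 4*sin(42deg) + (-3)*cos(42deg)
= 4*0.6691 + (-3)*0.7431
= 0.45
v' = 4.98*e1 + 0.45*e2


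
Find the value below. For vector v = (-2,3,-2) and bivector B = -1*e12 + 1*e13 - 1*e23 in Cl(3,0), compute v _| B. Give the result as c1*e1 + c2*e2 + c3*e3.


Left contraction v _| B = <vB>_1 (grade-1 part of the geometric product vB).
Using e1_|e12 = e2, e2_|e12 = -e1, e1_|e13 = e3, e3_|e13 = -e1, e2_|e23 = e3, e3_|e23 = -e2:
e1 coeff: -v2*b12 - v3*b13 = -(3)*(-1) - (-2)*(1) = 5
e2 coeff: v1*b12 - v3*b23 = (-2)*(-1) - (-2)*(-1) = 0
e3 coeff: v1*b13 + v2*b23 = (-2)*(1) + (3)*(-1) = -5
v _| B = 5*e1 + 0*e2 - 5*e3


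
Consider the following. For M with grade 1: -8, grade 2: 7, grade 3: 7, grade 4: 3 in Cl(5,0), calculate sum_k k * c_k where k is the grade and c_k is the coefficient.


Grade-weighted sum = sum of grade_k * coefficient_k
1*(-8) = -8
2*7 = 14
3*7 = 21
4*3 = 12
Total = -8 + 14 + 21 + 12 = 39


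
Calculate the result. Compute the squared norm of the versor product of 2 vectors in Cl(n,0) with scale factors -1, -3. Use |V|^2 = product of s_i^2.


Each vector v_i has |v_i|^2 = s_i^2
Squared scales: (-1)^2 = 1, (-3)^2 = 9
|V|^2 = 1 * 9
= 9


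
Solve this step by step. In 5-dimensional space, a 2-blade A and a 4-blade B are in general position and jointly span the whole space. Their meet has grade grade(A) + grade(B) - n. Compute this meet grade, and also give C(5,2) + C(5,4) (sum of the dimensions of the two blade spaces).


Meet grade = grade(A) + grade(B) - n
= 2 + 4 - 5 = 1
C(5,2) = 10
C(5,4) = 5
dim_A + dim_B = 10 + 5 = 15


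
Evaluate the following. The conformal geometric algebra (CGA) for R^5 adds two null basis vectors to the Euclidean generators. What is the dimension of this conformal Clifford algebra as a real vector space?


The conformal model of R^5 uses Cl(6,1): the 5 Euclidean generators plus two extra orthogonal generators e+ (e+^2 = +1) and e- (e-^2 = -1), from which the null vectors e0, einf are built.
Number of generators m = 5 + 2 = 7.
dim Cl(p,q) = 2^m = 2^7 = 128
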